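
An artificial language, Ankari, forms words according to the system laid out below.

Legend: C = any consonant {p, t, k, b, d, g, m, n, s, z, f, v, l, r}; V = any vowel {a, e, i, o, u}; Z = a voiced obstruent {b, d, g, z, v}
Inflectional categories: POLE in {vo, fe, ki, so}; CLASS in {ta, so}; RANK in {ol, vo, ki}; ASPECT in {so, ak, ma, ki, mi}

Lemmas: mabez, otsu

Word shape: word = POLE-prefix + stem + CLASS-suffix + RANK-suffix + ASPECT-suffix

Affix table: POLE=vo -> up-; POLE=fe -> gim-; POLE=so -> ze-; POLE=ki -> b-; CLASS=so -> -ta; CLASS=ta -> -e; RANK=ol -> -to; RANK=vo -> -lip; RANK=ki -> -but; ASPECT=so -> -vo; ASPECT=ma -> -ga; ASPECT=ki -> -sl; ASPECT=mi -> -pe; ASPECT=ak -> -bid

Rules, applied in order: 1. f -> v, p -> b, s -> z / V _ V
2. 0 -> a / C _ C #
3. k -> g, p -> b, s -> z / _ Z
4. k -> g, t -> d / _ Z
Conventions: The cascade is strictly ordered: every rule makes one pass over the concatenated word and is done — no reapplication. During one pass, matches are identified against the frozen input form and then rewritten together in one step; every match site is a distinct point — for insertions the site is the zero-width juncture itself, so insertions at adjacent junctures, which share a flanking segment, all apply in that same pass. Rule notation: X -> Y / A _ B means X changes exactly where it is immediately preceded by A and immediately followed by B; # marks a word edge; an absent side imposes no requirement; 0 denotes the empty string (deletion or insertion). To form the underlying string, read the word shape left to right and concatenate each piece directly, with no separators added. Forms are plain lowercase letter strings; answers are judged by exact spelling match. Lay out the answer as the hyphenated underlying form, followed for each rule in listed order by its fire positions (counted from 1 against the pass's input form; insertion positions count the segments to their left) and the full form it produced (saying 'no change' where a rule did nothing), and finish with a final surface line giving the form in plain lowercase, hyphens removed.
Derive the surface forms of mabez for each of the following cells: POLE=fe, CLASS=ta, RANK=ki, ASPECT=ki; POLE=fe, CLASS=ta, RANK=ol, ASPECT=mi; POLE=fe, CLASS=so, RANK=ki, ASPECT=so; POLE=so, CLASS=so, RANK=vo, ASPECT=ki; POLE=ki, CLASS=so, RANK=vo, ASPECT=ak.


cell POLE=fe, CLASS=ta, RANK=ki, ASPECT=ki:
underlying: gim-mabez-e-but-sl
1. f -> v, p -> b, s -> z / V _ V: no change
2. 0 -> a / C _ C #: inserts after position(s) 13: gimmabezebutsal
3. k -> g, p -> b, s -> z / _ Z: no change
4. k -> g, t -> d / _ Z: no change
surface: gimmabezebutsal

cell POLE=fe, CLASS=ta, RANK=ol, ASPECT=mi:
underlying: gim-mabez-e-to-pe
1. f -> v, p -> b, s -> z / V _ V: fires at position(s) 12: gimmabezetobe
2. 0 -> a / C _ C #: no change
3. k -> g, p -> b, s -> z / _ Z: no change
4. k -> g, t -> d / _ Z: no change
surface: gimmabezetobe

cell POLE=fe, CLASS=so, RANK=ki, ASPECT=so:
underlying: gim-mabez-ta-but-vo
1. f -> v, p -> b, s -> z / V _ V: no change
2. 0 -> a / C _ C #: no change
3. k -> g, p -> b, s -> z / _ Z: no change
4. k -> g, t -> d / _ Z: fires at position(s) 13: gimmabeztabudvo
surface: gimmabeztabudvo

cell POLE=so, CLASS=so, RANK=vo, ASPECT=ki:
underlying: ze-mabez-ta-lip-sl
1. f -> v, p -> b, s -> z / V _ V: no change
2. 0 -> a / C _ C #: inserts after position(s) 13: zemabeztalipsal
3. k -> g, p -> b, s -> z / _ Z: no change
4. k -> g, t -> d / _ Z: no change
surface: zemabeztalipsal

cell POLE=ki, CLASS=so, RANK=vo, ASPECT=ak:
underlying: b-mabez-ta-lip-bid
1. f -> v, p -> b, s -> z / V _ V: no change
2. 0 -> a / C _ C #: no change
3. k -> g, p -> b, s -> z / _ Z: fires at position(s) 11: bmabeztalibbid
4. k -> g, t -> d / _ Z: no change
surface: bmabeztalibbid


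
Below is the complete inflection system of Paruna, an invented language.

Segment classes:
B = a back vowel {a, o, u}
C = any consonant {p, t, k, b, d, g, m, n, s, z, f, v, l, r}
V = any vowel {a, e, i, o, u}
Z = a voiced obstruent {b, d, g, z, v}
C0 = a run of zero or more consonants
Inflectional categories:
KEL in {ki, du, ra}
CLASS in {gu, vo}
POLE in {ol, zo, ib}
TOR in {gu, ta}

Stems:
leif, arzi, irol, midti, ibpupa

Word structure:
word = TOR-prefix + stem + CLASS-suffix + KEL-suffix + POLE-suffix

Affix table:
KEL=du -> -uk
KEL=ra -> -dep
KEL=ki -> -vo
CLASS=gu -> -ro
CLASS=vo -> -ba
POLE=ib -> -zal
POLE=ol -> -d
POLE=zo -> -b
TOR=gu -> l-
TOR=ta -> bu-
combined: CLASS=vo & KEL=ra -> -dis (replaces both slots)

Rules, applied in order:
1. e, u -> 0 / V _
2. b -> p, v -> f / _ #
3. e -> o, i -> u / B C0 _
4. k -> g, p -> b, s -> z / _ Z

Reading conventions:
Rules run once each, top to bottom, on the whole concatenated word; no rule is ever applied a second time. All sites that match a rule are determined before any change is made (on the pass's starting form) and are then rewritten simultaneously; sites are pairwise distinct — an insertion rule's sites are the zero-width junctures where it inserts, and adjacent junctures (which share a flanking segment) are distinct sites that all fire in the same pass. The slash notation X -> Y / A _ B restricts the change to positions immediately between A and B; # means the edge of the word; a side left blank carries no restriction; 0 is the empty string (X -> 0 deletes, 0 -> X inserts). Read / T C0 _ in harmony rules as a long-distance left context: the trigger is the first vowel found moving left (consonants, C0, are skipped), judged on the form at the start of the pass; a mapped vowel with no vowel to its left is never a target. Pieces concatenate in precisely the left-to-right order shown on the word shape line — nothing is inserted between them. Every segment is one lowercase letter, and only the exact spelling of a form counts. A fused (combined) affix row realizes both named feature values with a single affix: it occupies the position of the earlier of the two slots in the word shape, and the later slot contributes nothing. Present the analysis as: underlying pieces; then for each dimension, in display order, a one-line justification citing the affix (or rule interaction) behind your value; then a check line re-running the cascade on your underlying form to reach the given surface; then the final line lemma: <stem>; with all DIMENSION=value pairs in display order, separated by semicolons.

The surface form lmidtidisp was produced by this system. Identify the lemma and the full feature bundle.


underlying: l-midti-dis-b
KEL=ra - signalled by the combined affix row
CLASS=vo - signalled by the combined affix row
POLE=zo - signalled by the affix -b
TOR=gu - signalled by the affix l-
check: lmidtidisb -> lmidtidisb -> lmidtidisp -> lmidtidisp -> lmidtidisp
lemma: midti; KEL=ra; CLASS=vo; POLE=zo; TOR=gu


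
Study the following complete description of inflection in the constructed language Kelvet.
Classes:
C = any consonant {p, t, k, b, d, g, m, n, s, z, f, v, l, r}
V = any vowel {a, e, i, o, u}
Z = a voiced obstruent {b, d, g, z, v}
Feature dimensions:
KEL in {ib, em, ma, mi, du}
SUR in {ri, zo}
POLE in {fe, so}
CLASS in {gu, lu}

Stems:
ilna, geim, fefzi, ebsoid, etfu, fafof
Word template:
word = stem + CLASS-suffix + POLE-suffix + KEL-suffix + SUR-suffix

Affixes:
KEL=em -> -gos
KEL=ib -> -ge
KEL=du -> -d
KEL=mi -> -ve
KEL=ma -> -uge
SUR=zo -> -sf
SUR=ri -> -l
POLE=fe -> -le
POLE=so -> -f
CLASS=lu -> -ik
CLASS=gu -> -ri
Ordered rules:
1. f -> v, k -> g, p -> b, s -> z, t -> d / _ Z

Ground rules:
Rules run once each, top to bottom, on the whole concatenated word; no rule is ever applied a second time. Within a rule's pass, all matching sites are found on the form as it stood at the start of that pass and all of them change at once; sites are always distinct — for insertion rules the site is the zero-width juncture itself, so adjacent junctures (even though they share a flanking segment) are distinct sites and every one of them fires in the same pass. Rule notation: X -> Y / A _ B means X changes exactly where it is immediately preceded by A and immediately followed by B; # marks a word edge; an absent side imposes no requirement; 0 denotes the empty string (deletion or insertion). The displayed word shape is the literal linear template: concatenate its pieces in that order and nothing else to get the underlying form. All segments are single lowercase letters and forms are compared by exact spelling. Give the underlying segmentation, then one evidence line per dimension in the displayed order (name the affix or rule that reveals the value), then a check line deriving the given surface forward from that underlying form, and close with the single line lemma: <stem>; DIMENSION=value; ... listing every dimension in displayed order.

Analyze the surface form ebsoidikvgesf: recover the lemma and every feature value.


underlying: ebsoid-ik-f-ge-sf
KEL=ib - signalled by the affix -ge
SUR=zo - signalled by the affix -sf
POLE=so - signalled by the affix -f
CLASS=lu - signalled by the affix -ik
check: ebsoidikfgesf -> ebsoidikvgesf
lemma: ebsoid; KEL=ib; SUR=zo; POLE=so; CLASS=lu


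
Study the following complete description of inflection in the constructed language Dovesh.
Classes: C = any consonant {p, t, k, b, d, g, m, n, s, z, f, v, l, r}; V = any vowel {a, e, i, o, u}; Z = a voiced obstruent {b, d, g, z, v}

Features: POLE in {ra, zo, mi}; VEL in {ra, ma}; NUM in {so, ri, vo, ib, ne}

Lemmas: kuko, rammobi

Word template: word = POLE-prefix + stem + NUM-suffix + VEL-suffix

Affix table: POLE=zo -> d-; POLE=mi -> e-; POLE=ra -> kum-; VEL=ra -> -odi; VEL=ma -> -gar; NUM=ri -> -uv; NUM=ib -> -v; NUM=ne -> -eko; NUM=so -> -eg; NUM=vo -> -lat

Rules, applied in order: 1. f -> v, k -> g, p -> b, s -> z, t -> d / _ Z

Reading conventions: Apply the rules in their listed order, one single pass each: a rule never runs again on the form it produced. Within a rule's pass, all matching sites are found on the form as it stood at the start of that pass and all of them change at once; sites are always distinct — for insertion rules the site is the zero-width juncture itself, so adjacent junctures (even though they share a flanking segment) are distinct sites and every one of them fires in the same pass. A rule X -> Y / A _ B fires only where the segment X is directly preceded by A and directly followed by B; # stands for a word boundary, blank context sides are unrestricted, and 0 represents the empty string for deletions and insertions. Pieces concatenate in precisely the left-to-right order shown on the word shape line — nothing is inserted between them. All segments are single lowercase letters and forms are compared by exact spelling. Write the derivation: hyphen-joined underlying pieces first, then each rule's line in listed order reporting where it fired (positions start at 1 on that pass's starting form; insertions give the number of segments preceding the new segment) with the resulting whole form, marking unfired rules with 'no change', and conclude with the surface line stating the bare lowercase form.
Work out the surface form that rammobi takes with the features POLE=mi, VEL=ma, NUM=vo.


underlying: e-rammobi-lat-gar
1. f -> v, k -> g, p -> b, s -> z, t -> d / _ Z: fires at position(s) 11: erammobiladgar
surface: erammobiladgar


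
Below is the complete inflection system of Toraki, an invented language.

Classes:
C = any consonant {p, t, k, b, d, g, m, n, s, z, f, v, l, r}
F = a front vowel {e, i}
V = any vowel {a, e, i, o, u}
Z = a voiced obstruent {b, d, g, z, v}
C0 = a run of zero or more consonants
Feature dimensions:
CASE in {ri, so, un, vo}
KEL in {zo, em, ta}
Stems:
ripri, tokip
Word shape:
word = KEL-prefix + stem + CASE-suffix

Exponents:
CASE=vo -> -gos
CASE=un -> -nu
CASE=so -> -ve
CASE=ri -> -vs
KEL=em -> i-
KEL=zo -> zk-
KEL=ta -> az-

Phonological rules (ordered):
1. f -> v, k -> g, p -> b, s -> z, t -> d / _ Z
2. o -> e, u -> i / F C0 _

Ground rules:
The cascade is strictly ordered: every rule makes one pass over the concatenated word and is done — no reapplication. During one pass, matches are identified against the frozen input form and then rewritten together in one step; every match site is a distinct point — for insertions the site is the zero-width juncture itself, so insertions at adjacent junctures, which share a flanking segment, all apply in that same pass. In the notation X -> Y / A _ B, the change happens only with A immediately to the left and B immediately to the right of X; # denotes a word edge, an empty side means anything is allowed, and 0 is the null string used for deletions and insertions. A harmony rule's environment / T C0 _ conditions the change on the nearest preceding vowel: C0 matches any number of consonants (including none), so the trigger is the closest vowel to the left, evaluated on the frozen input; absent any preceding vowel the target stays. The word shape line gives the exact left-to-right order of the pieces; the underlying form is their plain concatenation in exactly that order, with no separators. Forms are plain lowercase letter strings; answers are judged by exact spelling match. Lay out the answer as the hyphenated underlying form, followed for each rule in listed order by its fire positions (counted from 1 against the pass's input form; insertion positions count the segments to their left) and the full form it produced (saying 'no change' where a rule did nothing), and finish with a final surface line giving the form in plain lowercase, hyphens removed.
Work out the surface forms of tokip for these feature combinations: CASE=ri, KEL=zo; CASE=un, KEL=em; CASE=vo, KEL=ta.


cell CASE=ri, KEL=zo:
underlying: zk-tokip-vs
1. f -> v, k -> g, p -> b, s -> z, t -> d / _ Z: fires at position(s) 7: zktokibvs
2. o -> e, u -> i / F C0 _: no change
surface: zktokibvs

cell CASE=un, KEL=em:
underlying: i-tokip-nu
1. f -> v, k -> g, p -> b, s -> z, t -> d / _ Z: no change
2. o -> e, u -> i / F C0 _: fires at position(s) 3, 8: itekipni
surface: itekipni

cell CASE=vo, KEL=ta:
underlying: az-tokip-gos
1. f -> v, k -> g, p -> b, s -> z, t -> d / _ Z: fires at position(s) 7: aztokibgos
2. o -> e, u -> i / F C0 _: fires at position(s) 9: aztokibges
surface: aztokibges


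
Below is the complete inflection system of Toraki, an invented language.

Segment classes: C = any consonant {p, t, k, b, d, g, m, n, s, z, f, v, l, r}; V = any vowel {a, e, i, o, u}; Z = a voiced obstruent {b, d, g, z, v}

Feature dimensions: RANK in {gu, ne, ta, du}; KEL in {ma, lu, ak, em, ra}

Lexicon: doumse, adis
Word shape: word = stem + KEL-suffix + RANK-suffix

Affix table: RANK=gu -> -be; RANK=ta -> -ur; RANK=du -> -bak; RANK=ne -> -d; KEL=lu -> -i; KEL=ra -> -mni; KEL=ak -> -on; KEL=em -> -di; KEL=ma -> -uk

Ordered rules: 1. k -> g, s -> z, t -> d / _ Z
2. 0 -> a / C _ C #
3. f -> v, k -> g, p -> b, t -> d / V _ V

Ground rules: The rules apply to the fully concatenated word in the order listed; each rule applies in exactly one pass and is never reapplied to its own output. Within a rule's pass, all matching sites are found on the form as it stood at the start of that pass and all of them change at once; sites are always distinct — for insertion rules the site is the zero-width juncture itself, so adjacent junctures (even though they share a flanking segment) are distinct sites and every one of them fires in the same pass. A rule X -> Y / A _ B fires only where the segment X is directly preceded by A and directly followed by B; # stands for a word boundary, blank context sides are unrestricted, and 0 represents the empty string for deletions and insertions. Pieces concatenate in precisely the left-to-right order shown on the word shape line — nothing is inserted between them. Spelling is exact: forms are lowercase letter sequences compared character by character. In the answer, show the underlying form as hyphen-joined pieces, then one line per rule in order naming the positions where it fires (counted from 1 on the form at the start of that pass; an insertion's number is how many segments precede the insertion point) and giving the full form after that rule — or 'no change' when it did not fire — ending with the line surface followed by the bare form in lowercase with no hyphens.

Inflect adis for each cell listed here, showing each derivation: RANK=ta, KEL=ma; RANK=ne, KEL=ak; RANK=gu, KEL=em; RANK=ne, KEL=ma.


cell RANK=ta, KEL=ma:
underlying: adis-uk-ur
1. k -> g, s -> z, t -> d / _ Z: no change
2. 0 -> a / C _ C #: no change
3. f -> v, k -> g, p -> b, t -> d / V _ V: fires at position(s) 6: adisugur
surface: adisugur

cell RANK=ne, KEL=ak:
underlying: adis-on-d
1. k -> g, s -> z, t -> d / _ Z: no change
2. 0 -> a / C _ C #: inserts after position(s) 6: adisonad
3. f -> v, k -> g, p -> b, t -> d / V _ V: no change
surface: adisonad

cell RANK=gu, KEL=em:
underlying: adis-di-be
1. k -> g, s -> z, t -> d / _ Z: fires at position(s) 4: adizdibe
2. 0 -> a / C _ C #: no change
3. f -> v, k -> g, p -> b, t -> d / V _ V: no change
surface: adizdibe

cell RANK=ne, KEL=ma:
underlying: adis-uk-d
1. k -> g, s -> z, t -> d / _ Z: fires at position(s) 6: adisugd
2. 0 -> a / C _ C #: inserts after position(s) 6: adisugad
3. f -> v, k -> g, p -> b, t -> d / V _ V: no change
surface: adisugad


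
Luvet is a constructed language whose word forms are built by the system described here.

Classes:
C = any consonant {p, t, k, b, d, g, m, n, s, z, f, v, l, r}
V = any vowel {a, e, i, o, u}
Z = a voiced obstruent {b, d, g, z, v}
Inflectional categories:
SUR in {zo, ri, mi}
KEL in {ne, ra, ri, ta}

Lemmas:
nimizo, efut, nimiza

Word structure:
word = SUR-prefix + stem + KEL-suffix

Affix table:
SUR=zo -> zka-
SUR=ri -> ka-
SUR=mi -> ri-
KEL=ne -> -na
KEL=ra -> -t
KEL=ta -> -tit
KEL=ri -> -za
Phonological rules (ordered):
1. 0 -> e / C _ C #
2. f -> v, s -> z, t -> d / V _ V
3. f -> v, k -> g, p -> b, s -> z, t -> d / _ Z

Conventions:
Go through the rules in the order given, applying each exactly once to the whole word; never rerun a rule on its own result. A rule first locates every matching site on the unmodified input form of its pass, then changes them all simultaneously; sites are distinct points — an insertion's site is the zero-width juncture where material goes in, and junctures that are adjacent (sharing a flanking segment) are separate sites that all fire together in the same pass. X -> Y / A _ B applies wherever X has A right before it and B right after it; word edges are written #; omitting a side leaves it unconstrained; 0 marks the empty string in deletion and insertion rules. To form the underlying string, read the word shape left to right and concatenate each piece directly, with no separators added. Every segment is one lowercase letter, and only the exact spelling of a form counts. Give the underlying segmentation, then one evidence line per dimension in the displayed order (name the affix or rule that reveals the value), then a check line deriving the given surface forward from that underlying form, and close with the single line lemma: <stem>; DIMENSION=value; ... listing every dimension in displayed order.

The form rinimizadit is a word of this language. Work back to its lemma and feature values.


underlying: ri-nimiza-tit
SUR=mi - signalled by the affix ri-
KEL=ta - signalled by the affix -tit
check: rinimizatit -> rinimizatit -> rinimizadit -> rinimizadit
lemma: nimiza; SUR=mi; KEL=ta


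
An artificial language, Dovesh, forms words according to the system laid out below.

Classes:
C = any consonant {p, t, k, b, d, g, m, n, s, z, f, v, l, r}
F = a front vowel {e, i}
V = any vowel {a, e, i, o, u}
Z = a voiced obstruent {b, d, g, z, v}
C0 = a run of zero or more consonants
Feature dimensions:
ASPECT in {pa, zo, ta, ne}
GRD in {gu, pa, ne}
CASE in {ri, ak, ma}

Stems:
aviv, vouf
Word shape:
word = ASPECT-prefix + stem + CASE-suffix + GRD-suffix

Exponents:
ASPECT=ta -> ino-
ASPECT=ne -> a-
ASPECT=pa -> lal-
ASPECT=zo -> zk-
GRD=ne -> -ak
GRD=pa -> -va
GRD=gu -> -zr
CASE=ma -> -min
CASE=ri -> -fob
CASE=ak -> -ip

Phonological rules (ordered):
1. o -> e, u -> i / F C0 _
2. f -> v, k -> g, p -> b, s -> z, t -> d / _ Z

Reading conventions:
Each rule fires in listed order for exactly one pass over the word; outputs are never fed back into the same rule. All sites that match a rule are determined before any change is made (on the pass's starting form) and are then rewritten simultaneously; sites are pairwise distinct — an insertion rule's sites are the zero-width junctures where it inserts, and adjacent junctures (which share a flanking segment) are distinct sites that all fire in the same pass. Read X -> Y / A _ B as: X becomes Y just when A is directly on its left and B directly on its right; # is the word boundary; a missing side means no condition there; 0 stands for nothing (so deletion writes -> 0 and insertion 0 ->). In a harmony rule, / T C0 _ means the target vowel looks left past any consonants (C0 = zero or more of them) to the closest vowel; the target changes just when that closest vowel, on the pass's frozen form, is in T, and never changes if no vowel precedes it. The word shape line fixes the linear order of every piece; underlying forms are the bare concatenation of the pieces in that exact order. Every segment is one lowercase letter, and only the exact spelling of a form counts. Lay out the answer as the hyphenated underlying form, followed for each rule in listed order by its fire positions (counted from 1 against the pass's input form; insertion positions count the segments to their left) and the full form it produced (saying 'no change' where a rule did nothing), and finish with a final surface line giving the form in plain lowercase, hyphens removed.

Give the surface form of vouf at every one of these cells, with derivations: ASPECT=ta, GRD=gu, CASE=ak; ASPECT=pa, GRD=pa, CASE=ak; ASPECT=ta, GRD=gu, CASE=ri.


cell ASPECT=ta, GRD=gu, CASE=ak:
underlying: ino-vouf-ip-zr
1. o -> e, u -> i / F C0 _: fires at position(s) 3: inevoufipzr
2. f -> v, k -> g, p -> b, s -> z, t -> d / _ Z: fires at position(s) 9: inevoufibzr
surface: inevoufibzr

cell ASPECT=pa, GRD=pa, CASE=ak:
underlying: lal-vouf-ip-va
1. o -> e, u -> i / F C0 _: no change
2. f -> v, k -> g, p -> b, s -> z, t -> d / _ Z: fires at position(s) 9: lalvoufibva
surface: lalvoufibva

cell ASPECT=ta, GRD=gu, CASE=ri:
underlying: ino-vouf-fob-zr
1. o -> e, u -> i / F C0 _: fires at position(s) 3: inevouffobzr
2. f -> v, k -> g, p -> b, s -> z, t -> d / _ Z: no change
surface: inevouffobzr


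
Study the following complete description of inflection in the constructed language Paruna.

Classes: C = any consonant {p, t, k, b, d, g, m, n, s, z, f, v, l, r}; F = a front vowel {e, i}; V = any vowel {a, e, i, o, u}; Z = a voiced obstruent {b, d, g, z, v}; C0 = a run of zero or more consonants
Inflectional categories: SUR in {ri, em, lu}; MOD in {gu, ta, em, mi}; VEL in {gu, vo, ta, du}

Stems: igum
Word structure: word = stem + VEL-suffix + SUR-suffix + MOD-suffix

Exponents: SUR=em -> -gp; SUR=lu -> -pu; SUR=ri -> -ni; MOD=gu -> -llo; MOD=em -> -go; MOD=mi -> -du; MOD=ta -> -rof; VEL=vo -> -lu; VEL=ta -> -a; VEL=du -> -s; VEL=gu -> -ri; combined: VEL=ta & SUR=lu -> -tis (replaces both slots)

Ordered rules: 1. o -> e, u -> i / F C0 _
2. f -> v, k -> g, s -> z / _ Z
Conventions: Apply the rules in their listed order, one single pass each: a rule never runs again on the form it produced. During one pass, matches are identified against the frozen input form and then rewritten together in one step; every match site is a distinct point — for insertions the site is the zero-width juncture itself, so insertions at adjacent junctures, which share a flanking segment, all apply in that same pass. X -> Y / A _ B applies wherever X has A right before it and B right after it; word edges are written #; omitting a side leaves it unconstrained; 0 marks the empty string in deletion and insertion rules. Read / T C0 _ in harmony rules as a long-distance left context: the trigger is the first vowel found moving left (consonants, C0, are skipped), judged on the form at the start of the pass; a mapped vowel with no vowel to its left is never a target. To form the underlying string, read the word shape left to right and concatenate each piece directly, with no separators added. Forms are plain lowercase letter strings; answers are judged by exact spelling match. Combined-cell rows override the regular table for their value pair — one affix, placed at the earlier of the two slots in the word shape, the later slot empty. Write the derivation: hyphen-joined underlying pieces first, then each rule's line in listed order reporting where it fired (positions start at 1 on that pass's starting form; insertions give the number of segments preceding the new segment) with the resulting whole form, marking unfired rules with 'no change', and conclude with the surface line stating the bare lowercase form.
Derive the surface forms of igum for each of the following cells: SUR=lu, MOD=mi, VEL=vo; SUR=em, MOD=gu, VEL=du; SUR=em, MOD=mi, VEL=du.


cell SUR=lu, MOD=mi, VEL=vo:
underlying: igum-lu-pu-du
1. o -> e, u -> i / F C0 _: fires at position(s) 3: igimlupudu
2. f -> v, k -> g, s -> z / _ Z: no change
surface: igimlupudu

cell SUR=em, MOD=gu, VEL=du:
underlying: igum-s-gp-llo
1. o -> e, u -> i / F C0 _: fires at position(s) 3: igimsgpllo
2. f -> v, k -> g, s -> z / _ Z: fires at position(s) 5: igimzgpllo
surface: igimzgpllo

cell SUR=em, MOD=mi, VEL=du:
underlying: igum-s-gp-du
1. o -> e, u -> i / F C0 _: fires at position(s) 3: igimsgpdu
2. f -> v, k -> g, s -> z / _ Z: fires at position(s) 5: igimzgpdu
surface: igimzgpdu


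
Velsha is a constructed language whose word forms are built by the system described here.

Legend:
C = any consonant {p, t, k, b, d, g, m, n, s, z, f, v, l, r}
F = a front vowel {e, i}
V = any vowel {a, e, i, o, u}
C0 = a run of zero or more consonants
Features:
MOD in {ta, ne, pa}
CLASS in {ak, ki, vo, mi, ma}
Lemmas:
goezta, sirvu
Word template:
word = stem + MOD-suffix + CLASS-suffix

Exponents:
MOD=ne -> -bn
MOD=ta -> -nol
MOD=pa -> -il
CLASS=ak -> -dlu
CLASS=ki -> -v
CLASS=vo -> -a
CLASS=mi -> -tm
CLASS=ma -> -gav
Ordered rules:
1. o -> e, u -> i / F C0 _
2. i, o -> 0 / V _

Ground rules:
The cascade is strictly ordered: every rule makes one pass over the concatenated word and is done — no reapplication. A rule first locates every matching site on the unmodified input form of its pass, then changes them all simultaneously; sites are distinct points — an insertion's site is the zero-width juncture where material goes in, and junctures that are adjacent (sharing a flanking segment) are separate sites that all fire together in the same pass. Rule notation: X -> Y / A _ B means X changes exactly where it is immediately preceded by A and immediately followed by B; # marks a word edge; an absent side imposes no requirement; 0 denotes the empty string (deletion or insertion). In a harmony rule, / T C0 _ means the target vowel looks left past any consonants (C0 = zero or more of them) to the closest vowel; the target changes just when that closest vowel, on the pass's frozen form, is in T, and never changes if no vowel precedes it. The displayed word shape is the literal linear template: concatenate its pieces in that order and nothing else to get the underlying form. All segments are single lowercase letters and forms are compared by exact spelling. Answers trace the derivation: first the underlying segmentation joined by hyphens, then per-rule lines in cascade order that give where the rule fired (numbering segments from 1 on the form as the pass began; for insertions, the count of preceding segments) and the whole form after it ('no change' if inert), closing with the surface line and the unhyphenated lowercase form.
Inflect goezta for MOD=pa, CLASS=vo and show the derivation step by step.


underlying: goezta-il-a
1. o -> e, u -> i / F C0 _: no change
2. i, o -> 0 / V _: fires at position(s) 7: goeztala
surface: goeztala


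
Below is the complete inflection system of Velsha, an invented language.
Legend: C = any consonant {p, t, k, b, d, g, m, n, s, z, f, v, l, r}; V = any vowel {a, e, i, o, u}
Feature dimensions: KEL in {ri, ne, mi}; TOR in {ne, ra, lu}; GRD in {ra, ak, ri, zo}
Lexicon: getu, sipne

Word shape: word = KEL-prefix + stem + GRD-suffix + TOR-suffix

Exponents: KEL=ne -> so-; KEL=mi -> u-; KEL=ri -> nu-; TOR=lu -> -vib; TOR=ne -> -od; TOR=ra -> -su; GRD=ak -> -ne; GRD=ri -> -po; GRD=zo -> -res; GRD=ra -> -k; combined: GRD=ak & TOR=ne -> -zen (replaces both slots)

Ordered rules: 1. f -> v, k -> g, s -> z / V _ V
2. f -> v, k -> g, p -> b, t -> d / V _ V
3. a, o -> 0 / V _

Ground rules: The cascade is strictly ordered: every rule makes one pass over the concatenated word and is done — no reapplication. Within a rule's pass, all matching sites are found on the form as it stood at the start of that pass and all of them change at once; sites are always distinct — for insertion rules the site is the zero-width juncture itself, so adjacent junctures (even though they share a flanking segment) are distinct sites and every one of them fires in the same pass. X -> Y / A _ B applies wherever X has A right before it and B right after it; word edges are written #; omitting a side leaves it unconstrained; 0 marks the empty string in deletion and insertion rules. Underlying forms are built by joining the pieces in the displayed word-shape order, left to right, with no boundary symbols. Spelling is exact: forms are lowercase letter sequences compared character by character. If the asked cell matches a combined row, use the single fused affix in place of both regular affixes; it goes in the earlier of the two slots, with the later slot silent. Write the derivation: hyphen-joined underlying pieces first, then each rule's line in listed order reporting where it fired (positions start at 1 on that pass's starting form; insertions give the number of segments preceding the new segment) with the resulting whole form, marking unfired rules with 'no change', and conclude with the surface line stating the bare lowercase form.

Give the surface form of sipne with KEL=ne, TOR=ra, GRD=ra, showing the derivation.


underlying: so-sipne-k-su
1. f -> v, k -> g, s -> z / V _ V: fires at position(s) 3: sozipneksu
2. f -> v, k -> g, p -> b, t -> d / V _ V: no change
3. a, o -> 0 / V _: no change
surface: sozipneksu


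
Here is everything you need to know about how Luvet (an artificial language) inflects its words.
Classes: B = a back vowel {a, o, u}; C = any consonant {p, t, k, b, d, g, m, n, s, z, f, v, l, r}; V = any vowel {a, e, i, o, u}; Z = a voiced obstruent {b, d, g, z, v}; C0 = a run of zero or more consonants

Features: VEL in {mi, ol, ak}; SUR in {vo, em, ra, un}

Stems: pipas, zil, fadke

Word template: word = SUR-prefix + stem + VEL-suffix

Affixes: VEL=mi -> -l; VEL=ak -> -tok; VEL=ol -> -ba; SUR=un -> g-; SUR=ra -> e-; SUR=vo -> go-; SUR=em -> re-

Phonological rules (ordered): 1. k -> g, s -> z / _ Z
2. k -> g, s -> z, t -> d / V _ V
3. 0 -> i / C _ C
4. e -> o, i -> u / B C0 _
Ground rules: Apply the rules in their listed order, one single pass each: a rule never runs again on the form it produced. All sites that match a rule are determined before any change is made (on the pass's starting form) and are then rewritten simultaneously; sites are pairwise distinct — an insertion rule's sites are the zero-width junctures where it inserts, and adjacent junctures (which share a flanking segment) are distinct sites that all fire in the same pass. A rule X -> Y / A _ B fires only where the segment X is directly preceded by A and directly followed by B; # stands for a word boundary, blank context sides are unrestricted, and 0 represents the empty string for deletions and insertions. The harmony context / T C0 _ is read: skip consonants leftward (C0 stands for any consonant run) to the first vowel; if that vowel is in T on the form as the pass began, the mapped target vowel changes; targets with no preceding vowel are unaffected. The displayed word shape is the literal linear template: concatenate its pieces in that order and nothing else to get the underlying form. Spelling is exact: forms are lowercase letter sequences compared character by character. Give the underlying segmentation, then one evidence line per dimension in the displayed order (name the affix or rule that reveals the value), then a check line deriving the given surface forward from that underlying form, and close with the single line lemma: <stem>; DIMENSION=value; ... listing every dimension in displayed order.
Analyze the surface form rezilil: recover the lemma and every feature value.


underlying: re-zil-l
VEL=mi - signalled by the affix -l
SUR=em - signalled by the affix re-
check: rezill -> rezill -> rezill -> rezilil -> rezilil
lemma: zil; VEL=mi; SUR=em


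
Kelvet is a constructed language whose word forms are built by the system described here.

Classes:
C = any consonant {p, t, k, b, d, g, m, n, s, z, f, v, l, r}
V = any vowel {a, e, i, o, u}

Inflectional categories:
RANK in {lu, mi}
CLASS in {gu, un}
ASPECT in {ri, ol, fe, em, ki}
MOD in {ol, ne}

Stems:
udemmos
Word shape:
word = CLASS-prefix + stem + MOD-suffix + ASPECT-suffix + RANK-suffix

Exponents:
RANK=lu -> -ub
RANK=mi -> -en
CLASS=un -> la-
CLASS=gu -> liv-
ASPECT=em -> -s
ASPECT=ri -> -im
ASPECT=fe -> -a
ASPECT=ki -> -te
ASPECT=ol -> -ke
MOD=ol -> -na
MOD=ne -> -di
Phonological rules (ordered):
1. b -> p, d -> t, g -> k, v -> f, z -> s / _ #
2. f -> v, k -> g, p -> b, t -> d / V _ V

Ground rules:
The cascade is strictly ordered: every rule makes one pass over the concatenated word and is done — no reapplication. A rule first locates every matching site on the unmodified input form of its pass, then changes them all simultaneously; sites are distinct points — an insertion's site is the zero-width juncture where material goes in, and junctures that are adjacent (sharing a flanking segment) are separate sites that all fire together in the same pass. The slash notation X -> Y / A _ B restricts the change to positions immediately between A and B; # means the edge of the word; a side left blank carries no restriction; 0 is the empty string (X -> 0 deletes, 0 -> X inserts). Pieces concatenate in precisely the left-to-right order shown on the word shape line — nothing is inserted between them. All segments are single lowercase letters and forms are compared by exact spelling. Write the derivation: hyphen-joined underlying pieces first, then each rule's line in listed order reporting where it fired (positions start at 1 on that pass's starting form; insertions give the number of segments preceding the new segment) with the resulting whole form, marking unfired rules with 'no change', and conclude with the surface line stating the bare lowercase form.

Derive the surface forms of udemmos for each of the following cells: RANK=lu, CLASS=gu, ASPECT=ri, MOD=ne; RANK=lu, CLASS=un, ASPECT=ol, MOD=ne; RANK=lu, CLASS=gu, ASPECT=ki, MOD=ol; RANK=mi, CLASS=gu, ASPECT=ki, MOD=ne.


cell RANK=lu, CLASS=gu, ASPECT=ri, MOD=ne:
underlying: liv-udemmos-di-im-ub
1. b -> p, d -> t, g -> k, v -> f, z -> s / _ #: fires at position(s) 16: livudemmosdiimup
2. f -> v, k -> g, p -> b, t -> d / V _ V: no change
surface: livudemmosdiimup

cell RANK=lu, CLASS=un, ASPECT=ol, MOD=ne:
underlying: la-udemmos-di-ke-ub
1. b -> p, d -> t, g -> k, v -> f, z -> s / _ #: fires at position(s) 15: laudemmosdikeup
2. f -> v, k -> g, p -> b, t -> d / V _ V: fires at position(s) 12: laudemmosdigeup
surface: laudemmosdigeup

cell RANK=lu, CLASS=gu, ASPECT=ki, MOD=ol:
underlying: liv-udemmos-na-te-ub
1. b -> p, d -> t, g -> k, v -> f, z -> s / _ #: fires at position(s) 16: livudemmosnateup
2. f -> v, k -> g, p -> b, t -> d / V _ V: fires at position(s) 13: livudemmosnadeup
surface: livudemmosnadeup

cell RANK=mi, CLASS=gu, ASPECT=ki, MOD=ne:
underlying: liv-udemmos-di-te-en
1. b -> p, d -> t, g -> k, v -> f, z -> s / _ #: no change
2. f -> v, k -> g, p -> b, t -> d / V _ V: fires at position(s) 13: livudemmosdideen
surface: livudemmosdideen


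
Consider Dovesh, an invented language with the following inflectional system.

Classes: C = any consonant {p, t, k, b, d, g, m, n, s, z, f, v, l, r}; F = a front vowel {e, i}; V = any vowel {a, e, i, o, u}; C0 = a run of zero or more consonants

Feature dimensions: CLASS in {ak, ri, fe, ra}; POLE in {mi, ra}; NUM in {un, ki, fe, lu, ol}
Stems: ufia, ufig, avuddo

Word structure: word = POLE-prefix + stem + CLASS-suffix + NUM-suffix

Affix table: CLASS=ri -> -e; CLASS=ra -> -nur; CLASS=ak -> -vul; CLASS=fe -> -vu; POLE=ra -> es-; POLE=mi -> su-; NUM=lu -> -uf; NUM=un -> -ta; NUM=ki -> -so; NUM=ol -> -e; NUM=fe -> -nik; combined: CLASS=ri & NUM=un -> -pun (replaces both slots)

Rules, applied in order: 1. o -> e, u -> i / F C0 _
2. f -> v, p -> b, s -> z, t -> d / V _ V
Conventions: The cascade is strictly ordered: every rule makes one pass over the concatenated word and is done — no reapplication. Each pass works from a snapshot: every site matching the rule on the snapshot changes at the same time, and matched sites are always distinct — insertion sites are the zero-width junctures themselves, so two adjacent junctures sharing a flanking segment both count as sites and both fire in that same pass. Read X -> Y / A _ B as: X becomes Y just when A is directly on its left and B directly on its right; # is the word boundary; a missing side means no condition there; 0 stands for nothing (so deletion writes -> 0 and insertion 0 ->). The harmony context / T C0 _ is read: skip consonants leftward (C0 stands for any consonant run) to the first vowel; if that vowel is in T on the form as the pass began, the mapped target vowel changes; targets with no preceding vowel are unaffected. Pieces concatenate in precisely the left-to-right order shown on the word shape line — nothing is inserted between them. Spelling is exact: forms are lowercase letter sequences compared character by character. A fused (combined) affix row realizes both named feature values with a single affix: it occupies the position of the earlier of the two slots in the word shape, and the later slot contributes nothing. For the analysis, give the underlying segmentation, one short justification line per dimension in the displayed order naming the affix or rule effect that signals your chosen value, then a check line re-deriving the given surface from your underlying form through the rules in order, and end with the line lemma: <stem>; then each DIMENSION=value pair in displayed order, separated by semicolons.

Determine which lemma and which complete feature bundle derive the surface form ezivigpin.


underlying: es-ufig-pun
CLASS=ri - signalled by the combined affix row
POLE=ra - signalled by the affix es-
NUM=un - signalled by the combined affix row
check: esufigpun -> esifigpin -> ezivigpin
lemma: ufig; CLASS=ri; POLE=ra; NUM=un


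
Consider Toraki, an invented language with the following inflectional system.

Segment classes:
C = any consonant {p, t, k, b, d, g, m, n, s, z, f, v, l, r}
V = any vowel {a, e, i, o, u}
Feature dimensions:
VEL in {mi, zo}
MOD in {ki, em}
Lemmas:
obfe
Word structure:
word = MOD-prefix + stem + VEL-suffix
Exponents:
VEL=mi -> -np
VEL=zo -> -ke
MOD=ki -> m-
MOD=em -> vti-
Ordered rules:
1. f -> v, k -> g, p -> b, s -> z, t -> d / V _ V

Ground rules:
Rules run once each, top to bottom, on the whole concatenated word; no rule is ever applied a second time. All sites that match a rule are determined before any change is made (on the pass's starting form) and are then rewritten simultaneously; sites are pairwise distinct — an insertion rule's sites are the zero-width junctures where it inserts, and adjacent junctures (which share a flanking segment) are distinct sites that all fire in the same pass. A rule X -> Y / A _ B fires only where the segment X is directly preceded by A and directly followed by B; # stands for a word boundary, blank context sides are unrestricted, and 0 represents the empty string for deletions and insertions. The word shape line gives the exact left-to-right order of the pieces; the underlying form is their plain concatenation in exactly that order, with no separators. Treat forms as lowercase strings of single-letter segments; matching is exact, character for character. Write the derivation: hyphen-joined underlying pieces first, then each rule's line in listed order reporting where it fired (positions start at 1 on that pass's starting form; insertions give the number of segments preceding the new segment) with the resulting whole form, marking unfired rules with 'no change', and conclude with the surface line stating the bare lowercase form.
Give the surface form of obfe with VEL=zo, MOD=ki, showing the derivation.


underlying: m-obfe-ke
1. f -> v, k -> g, p -> b, s -> z, t -> d / V _ V: fires at position(s) 6: mobfege
surface: mobfege
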